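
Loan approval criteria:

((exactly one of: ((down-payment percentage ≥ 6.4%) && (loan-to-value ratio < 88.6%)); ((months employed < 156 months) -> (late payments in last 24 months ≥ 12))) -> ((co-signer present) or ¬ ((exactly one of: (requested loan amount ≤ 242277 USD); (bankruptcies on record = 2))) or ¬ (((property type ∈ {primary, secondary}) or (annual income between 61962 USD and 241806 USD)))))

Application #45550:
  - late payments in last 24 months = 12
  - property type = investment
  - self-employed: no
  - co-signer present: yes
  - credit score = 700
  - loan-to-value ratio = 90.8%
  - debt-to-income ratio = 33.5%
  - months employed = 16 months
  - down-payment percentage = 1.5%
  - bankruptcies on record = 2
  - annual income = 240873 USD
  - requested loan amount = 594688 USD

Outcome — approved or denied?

Atomic conditions:
  down-payment percentage ≥ 6.4%: 1.5 ≥ 6.4 is false
  loan-to-value ratio < 88.6%: 90.8 < 88.6 is false
  months employed < 156 months: 16 < 156 is true
  late payments in last 24 months ≥ 12: 12 ≥ 12 is true
  co-signer present: yes → true
  requested loan amount ≤ 242277 USD: 594688 ≤ 242277 is false
  bankruptcies on record = 2: 2 == 2 is true
  property type ∈ {primary, secondary}: investment is not in the set → false
  annual income between 61962 USD and 241806 USD: 240873 in [61962, 241806] is true
Combine:
[1.1] false AND false = false
[1.2] true → true = true
[1] exactly-one(false, true) = true
[2.2.1] exactly-one(false, true) = true
[2.2] NOT true = false
[2.3.1] false OR true = true
[2.3] NOT true = false
[2] true OR false OR false = true
[root] true → true = true
Overall: true → approved

Approved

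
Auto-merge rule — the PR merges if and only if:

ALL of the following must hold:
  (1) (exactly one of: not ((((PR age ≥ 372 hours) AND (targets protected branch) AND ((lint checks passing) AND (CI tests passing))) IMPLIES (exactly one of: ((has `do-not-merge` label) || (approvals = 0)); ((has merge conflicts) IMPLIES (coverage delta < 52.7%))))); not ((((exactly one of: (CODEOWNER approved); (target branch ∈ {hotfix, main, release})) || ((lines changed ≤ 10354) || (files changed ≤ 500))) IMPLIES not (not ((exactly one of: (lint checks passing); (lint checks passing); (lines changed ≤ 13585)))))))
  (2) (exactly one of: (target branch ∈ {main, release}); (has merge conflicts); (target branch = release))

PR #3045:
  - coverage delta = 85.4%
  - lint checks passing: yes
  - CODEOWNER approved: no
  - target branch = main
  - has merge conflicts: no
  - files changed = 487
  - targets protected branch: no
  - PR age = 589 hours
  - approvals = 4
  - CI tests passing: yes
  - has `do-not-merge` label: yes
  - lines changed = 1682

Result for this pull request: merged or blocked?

Merged

Atomic conditions:
  PR age ≥ 372 hours: 589 ≥ 372 is true
  targets protected branch: no → false
  lint checks passing: yes → true
  CI tests passing: yes → true
  has `do-not-merge` label: yes → true
  approvals = 0: 4 == 0 is false
  has merge conflicts: no → false
  coverage delta < 52.7%: 85.4 < 52.7 is false
  CODEOWNER approved: no → false
  target branch ∈ {hotfix, main, release}: main is in the set → true
  lines changed ≤ 10354: 1682 ≤ 10354 is true
  files changed ≤ 500: 487 ≤ 500 is true
  lines changed ≤ 13585: 1682 ≤ 13585 is true
  target branch ∈ {main, release}: main is in the set → true
  target branch = release: main == release is false
Combine:
[1.1.1.1.3] true AND true = true
[1.1.1.1] true AND false AND true = false
[1.1.1.2.1] true OR false = true
[1.1.1.2.2] false → false (antecedent false ⇒ implication holds) = true
[1.1.1.2] exactly-one(true, true) = false
[1.1.1] false → false (antecedent false ⇒ implication holds) = true
[1.1] NOT true = false
[1.2.1.1.1] exactly-one(false, true) = true
[1.2.1.1.2] true OR true = true
[1.2.1.1] true OR true = true
[1.2.1.2.1.1] exactly-one(true, true, true) = false
[1.2.1.2.1] NOT false = true
[1.2.1.2] NOT true = false
[1.2.1] true → false = false
[1.2] NOT false = true
[1] exactly-one(false, true) = true
[2] exactly-one(true, false, false) = true
[root] true AND true = true
Overall: true → merged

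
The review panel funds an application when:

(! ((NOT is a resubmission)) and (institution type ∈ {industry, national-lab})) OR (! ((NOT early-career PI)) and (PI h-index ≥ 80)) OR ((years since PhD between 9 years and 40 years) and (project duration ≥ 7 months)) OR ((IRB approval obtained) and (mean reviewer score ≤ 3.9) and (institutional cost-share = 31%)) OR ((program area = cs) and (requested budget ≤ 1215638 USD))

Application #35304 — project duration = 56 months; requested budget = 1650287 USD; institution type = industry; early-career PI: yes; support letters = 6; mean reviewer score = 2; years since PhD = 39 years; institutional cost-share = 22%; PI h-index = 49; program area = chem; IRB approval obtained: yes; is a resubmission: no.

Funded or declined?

Atomic conditions:
  NOT is a resubmission: no → true
  institution type ∈ {industry, national-lab}: industry is in the set → true
  NOT early-career PI: yes → false
  PI h-index ≥ 80: 49 ≥ 80 is false
  years since PhD between 9 years and 40 years: 39 in [9, 40] is true
  project duration ≥ 7 months: 56 ≥ 7 is true
  IRB approval obtained: yes → true
  mean reviewer score ≤ 3.9: 2 ≤ 3.9 is true
  institutional cost-share = 31%: 22 == 31 is false
  program area = cs: chem == cs is false
  requested budget ≤ 1215638 USD: 1650287 ≤ 1215638 is false
Combine:
[1.1] NOT true = false
[1] false AND true = false
[2.1] NOT false = true
[2] true AND false = false
[3] true AND true = true
[4] true AND true AND false = false
[5] false AND false = false
[root] false OR false OR true OR false OR false = true
Overall: true → funded

Funded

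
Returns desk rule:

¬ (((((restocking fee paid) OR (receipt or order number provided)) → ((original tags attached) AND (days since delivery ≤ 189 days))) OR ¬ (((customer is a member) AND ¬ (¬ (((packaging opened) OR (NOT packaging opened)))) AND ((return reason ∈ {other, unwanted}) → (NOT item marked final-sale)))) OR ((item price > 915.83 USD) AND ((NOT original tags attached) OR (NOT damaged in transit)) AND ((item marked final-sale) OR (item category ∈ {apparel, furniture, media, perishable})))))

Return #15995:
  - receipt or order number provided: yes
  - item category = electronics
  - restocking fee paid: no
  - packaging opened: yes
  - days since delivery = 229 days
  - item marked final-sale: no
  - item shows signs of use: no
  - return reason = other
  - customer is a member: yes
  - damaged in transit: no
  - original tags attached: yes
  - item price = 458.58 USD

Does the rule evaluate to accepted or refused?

Accepted

Atomic conditions:
  restocking fee paid: no → false
  receipt or order number provided: yes → true
  original tags attached: yes → true
  days since delivery ≤ 189 days: 229 ≤ 189 is false
  customer is a member: yes → true
  packaging opened: yes → true
  NOT packaging opened: yes → false
  return reason ∈ {other, unwanted}: other is in the set → true
  NOT item marked final-sale: no → true
  item price > 915.83 USD: 458.58 > 915.83 is false
  NOT original tags attached: yes → false
  NOT damaged in transit: no → true
  item marked final-sale: no → false
  item category ∈ {apparel, furniture, media, perishable}: electronics is not in the set → false
Combine:
[1.1.1] false OR true = true
[1.1.2] true AND false = false
[1.1] true → false = false
[1.2.1.2.1.1] true OR false = true
[1.2.1.2.1] NOT true = false
[1.2.1.2] NOT false = true
[1.2.1.3] true → true = true
[1.2.1] true AND true AND true = true
[1.2] NOT true = false
[1.3.2] false OR true = true
[1.3.3] false OR false = false
[1.3] false AND true AND false = false
[1] false OR false OR false = false
[root] NOT false = true
Overall: true → accepted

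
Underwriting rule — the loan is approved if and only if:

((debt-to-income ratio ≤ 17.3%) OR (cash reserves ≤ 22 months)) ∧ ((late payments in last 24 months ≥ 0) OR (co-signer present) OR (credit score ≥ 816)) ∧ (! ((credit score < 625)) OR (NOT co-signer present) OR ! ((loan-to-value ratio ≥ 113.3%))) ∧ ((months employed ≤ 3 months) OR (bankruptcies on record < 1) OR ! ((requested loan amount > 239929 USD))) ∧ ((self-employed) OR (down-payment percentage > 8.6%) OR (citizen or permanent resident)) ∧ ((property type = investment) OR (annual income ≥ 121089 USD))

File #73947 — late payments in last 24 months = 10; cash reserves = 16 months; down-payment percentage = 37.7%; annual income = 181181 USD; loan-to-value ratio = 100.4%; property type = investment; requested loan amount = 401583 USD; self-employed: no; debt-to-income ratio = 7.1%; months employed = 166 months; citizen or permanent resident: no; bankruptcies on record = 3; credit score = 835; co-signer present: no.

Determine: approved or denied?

Atomic conditions:
  debt-to-income ratio ≤ 17.3%: 7.1 ≤ 17.3 is true
  cash reserves ≤ 22 months: 16 ≤ 22 is true
  late payments in last 24 months ≥ 0: 10 ≥ 0 is true
  co-signer present: no → false
  credit score ≥ 816: 835 ≥ 816 is true
  credit score < 625: 835 < 625 is false
  NOT co-signer present: no → true
  loan-to-value ratio ≥ 113.3%: 100.4 ≥ 113.3 is false
  months employed ≤ 3 months: 166 ≤ 3 is false
  bankruptcies on record < 1: 3 < 1 is false
  requested loan amount > 239929 USD: 401583 > 239929 is true
  self-employed: no → false
  down-payment percentage > 8.6%: 37.7 > 8.6 is true
  citizen or permanent resident: no → false
  property type = investment: investment == investment is true
  annual income ≥ 121089 USD: 181181 ≥ 121089 is true
Combine:
[1] true OR true = true
[2] true OR false OR true = true
[3.1] NOT false = true
[3.3] NOT false = true
[3] true OR true OR true = true
[4.3] NOT true = false
[4] false OR false OR false = false
[5] false OR true OR false = true
[6] true OR true = true
[root] true AND true AND true AND false AND true AND true = false
Overall: false → denied

Denied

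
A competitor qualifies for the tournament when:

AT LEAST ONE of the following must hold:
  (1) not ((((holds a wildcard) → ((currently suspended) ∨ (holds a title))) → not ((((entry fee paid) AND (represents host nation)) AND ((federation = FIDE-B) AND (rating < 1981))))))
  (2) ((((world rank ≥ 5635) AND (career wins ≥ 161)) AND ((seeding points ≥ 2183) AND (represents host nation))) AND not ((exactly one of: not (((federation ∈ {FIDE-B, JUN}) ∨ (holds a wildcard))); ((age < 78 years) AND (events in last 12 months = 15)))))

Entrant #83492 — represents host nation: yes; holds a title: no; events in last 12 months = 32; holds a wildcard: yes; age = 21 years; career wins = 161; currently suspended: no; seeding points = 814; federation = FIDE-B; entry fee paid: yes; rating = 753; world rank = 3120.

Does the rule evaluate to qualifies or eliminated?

Atomic conditions:
  holds a wildcard: yes → true
  currently suspended: no → false
  holds a title: no → false
  entry fee paid: yes → true
  represents host nation: yes → true
  federation = FIDE-B: FIDE-B == FIDE-B is true
  rating < 1981: 753 < 1981 is true
  world rank ≥ 5635: 3120 ≥ 5635 is false
  career wins ≥ 161: 161 ≥ 161 is true
  seeding points ≥ 2183: 814 ≥ 2183 is false
  federation ∈ {FIDE-B, JUN}: FIDE-B is in the set → true
  age < 78 years: 21 < 78 is true
  events in last 12 months = 15: 32 == 15 is false
Combine:
[1.1.1.2] false OR false = false
[1.1.1] true → false = false
[1.1.2.1.1] true AND true = true
[1.1.2.1.2] true AND true = true
[1.1.2.1] true AND true = true
[1.1.2] NOT true = false
[1.1] false → false (antecedent false ⇒ implication holds) = true
[1] NOT true = false
[2.1.1] false AND true = false
[2.1.2] false AND true = false
[2.1] false AND false = false
[2.2.1.1.1] true OR true = true
[2.2.1.1] NOT true = false
[2.2.1.2] true AND false = false
[2.2.1] exactly-one(false, false) = false
[2.2] NOT false = true
[2] false AND true = false
[root] false OR false = false
Overall: false → eliminated

Eliminated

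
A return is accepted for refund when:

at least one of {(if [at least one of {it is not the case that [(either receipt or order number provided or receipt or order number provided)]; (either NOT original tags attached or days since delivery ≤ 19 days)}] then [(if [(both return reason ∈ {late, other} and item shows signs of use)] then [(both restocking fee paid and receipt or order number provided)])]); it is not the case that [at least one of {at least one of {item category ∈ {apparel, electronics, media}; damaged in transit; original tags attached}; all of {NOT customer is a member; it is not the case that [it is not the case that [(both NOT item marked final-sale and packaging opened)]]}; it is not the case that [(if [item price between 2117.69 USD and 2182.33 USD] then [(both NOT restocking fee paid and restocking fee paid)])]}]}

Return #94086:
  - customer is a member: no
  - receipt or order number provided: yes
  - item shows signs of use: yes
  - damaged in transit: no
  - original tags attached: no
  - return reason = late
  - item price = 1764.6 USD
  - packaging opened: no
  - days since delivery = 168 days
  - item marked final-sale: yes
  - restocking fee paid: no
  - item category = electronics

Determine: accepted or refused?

Refused

Atomic conditions:
  receipt or order number provided: yes → true
  NOT original tags attached: no → true
  days since delivery ≤ 19 days: 168 ≤ 19 is false
  return reason ∈ {late, other}: late is in the set → true
  item shows signs of use: yes → true
  restocking fee paid: no → false
  item category ∈ {apparel, electronics, media}: electronics is in the set → true
  damaged in transit: no → false
  original tags attached: no → false
  NOT customer is a member: no → true
  NOT item marked final-sale: yes → false
  packaging opened: no → false
  item price between 2117.69 USD and 2182.33 USD: 1764.6 in [2117.69, 2182.33] is false
  NOT restocking fee paid: no → true
Combine:
[1.1.1.1] true OR true = true
[1.1.1] NOT true = false
[1.1.2] true OR false = true
[1.1] false OR true = true
[1.2.1] true AND true = true
[1.2.2] false AND true = false
[1.2] true → false = false
[1] true → false = false
[2.1.1] true OR false OR false = true
[2.1.2.2.1.1] false AND false = false
[2.1.2.2.1] NOT false = true
[2.1.2.2] NOT true = false
[2.1.2] true AND false = false
[2.1.3.1.2] true AND false = false
[2.1.3.1] false → false (antecedent false ⇒ implication holds) = true
[2.1.3] NOT true = false
[2.1] true OR false OR false = true
[2] NOT true = false
[root] false OR false = false
Overall: false → refused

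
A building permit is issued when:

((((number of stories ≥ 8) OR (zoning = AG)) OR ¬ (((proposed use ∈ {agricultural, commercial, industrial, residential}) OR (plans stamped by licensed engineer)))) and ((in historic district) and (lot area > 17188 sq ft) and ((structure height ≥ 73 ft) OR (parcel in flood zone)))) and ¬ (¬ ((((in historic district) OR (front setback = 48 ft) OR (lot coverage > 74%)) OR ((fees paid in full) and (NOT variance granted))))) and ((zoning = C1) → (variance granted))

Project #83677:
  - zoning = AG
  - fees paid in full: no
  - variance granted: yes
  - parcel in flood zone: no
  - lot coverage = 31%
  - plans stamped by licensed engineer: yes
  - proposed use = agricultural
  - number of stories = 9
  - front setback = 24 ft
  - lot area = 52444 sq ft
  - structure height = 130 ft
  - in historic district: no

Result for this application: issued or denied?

Atomic conditions:
  number of stories ≥ 8: 9 ≥ 8 is true
  zoning = AG: AG == AG is true
  proposed use ∈ {agricultural, commercial, industrial, residential}: agricultural is in the set → true
  plans stamped by licensed engineer: yes → true
  in historic district: no → false
  lot area > 17188 sq ft: 52444 > 17188 is true
  structure height ≥ 73 ft: 130 ≥ 73 is true
  parcel in flood zone: no → false
  front setback = 48 ft: 24 == 48 is false
  lot coverage > 74%: 31 > 74 is false
  fees paid in full: no → false
  NOT variance granted: yes → false
  zoning = C1: AG == C1 is false
  variance granted: yes → true
Combine:
[1.1.1] true OR true = true
[1.1.2.1] true OR true = true
[1.1.2] NOT true = false
[1.1] true OR false = true
[1.2.3] true OR false = true
[1.2] false AND true AND true = false
[1] true AND false = false
[2.1.1.1] false OR false OR false = false
[2.1.1.2] false AND false = false
[2.1.1] false OR false = false
[2.1] NOT false = true
[2] NOT true = false
[3] false → true (antecedent false ⇒ implication holds) = true
[root] false AND false AND true = false
Overall: false → denied

Denied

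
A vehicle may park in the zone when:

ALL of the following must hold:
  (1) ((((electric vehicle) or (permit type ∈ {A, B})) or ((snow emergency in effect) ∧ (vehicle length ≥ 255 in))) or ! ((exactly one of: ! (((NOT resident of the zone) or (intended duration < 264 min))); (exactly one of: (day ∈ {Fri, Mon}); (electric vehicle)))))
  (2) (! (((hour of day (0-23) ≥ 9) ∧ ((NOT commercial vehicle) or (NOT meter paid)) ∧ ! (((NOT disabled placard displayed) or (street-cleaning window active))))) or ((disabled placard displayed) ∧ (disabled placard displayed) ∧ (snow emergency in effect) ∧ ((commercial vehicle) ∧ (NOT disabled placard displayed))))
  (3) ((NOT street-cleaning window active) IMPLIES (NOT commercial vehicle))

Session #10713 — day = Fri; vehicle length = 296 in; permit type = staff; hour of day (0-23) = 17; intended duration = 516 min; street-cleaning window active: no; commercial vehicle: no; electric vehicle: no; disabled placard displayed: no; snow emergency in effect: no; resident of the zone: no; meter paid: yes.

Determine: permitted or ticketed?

Ticketed

Atomic conditions:
  electric vehicle: no → false
  permit type ∈ {A, B}: staff is not in the set → false
  snow emergency in effect: no → false
  vehicle length ≥ 255 in: 296 ≥ 255 is true
  NOT resident of the zone: no → true
  intended duration < 264 min: 516 < 264 is false
  day ∈ {Fri, Mon}: Fri is in the set → true
  hour of day (0-23) ≥ 9: 17 ≥ 9 is true
  NOT commercial vehicle: no → true
  NOT meter paid: yes → false
  NOT disabled placard displayed: no → true
  street-cleaning window active: no → false
  disabled placard displayed: no → false
  commercial vehicle: no → false
  NOT street-cleaning window active: no → true
Combine:
[1.1.1] false OR false = false
[1.1.2] false AND true = false
[1.1] false OR false = false
[1.2.1.1.1] true OR false = true
[1.2.1.1] NOT true = false
[1.2.1.2] exactly-one(true, false) = true
[1.2.1] exactly-one(false, true) = true
[1.2] NOT true = false
[1] false OR false = false
[2.1.1.2] true OR false = true
[2.1.1.3.1] true OR false = true
[2.1.1.3] NOT true = false
[2.1.1] true AND true AND false = false
[2.1] NOT false = true
[2.2.4] false AND true = false
[2.2] false AND false AND false AND false = false
[2] true OR false = true
[3] true → true = true
[root] false AND true AND true = false
Overall: false → ticketed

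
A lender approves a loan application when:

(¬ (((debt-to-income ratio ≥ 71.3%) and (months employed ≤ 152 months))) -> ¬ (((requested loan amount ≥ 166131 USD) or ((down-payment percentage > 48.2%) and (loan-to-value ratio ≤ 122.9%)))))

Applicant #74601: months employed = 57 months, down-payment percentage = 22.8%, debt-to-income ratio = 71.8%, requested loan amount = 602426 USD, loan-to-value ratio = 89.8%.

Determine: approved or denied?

Atomic conditions:
  debt-to-income ratio ≥ 71.3%: 71.8 ≥ 71.3 is true
  months employed ≤ 152 months: 57 ≤ 152 is true
  requested loan amount ≥ 166131 USD: 602426 ≥ 166131 is true
  down-payment percentage > 48.2%: 22.8 > 48.2 is false
  loan-to-value ratio ≤ 122.9%: 89.8 ≤ 122.9 is true
Combine:
[1.1] true AND true = true
[1] NOT true = false
[2.1.2] false AND true = false
[2.1] true OR false = true
[2] NOT true = false
[root] false → false (antecedent false ⇒ implication holds) = true
Overall: true → approved

Approved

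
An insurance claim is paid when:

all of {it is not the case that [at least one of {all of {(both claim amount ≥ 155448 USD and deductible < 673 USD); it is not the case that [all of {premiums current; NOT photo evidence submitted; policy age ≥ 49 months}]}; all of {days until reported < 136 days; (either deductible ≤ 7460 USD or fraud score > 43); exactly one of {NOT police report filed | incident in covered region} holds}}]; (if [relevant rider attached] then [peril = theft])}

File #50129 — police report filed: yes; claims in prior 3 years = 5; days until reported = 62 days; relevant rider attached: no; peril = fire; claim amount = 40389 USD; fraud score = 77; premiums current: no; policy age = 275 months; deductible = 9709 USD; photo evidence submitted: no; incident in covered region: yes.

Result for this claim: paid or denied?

Denied

Atomic conditions:
  claim amount ≥ 155448 USD: 40389 ≥ 155448 is false
  deductible < 673 USD: 9709 < 673 is false
  premiums current: no → false
  NOT photo evidence submitted: no → true
  policy age ≥ 49 months: 275 ≥ 49 is true
  days until reported < 136 days: 62 < 136 is true
  deductible ≤ 7460 USD: 9709 ≤ 7460 is false
  fraud score > 43: 77 > 43 is true
  NOT police report filed: yes → false
  incident in covered region: yes → true
  relevant rider attached: no → false
  peril = theft: fire == theft is false
Combine:
[1.1.1.1] false AND false = false
[1.1.1.2.1] false AND true AND true = false
[1.1.1.2] NOT false = true
[1.1.1] false AND true = false
[1.1.2.2] false OR true = true
[1.1.2.3] exactly-one(false, true) = true
[1.1.2] true AND true AND true = true
[1.1] false OR true = true
[1] NOT true = false
[2] false → false (antecedent false ⇒ implication holds) = true
[root] false AND true = false
Overall: false → denied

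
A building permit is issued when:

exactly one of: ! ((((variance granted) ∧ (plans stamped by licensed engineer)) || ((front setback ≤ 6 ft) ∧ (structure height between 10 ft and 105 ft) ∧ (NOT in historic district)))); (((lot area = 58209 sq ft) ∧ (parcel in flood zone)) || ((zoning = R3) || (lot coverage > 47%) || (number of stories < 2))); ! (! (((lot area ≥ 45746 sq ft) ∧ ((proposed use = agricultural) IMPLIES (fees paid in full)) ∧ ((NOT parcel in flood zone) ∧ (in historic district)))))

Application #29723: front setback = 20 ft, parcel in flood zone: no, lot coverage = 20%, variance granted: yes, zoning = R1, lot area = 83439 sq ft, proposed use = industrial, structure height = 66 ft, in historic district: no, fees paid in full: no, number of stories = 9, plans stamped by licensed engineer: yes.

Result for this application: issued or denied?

Atomic conditions:
  variance granted: yes → true
  plans stamped by licensed engineer: yes → true
  front setback ≤ 6 ft: 20 ≤ 6 is false
  structure height between 10 ft and 105 ft: 66 in [10, 105] is true
  NOT in historic district: no → true
  lot area = 58209 sq ft: 83439 == 58209 is false
  parcel in flood zone: no → false
  zoning = R3: R1 == R3 is false
  lot coverage > 47%: 20 > 47 is false
  number of stories < 2: 9 < 2 is false
  lot area ≥ 45746 sq ft: 83439 ≥ 45746 is true
  proposed use = agricultural: industrial == agricultural is false
  fees paid in full: no → false
  NOT parcel in flood zone: no → true
  in historic district: no → false
Combine:
[1.1.1] true AND true = true
[1.1.2] false AND true AND true = false
[1.1] true OR false = true
[1] NOT true = false
[2.1] false AND false = false
[2.2] false OR false OR false = false
[2] false OR false = false
[3.1.1.2] false → false (antecedent false ⇒ implication holds) = true
[3.1.1.3] true AND false = false
[3.1.1] true AND true AND false = false
[3.1] NOT false = true
[3] NOT true = false
[root] exactly-one(false, false, false) = false
Overall: false → denied

Denied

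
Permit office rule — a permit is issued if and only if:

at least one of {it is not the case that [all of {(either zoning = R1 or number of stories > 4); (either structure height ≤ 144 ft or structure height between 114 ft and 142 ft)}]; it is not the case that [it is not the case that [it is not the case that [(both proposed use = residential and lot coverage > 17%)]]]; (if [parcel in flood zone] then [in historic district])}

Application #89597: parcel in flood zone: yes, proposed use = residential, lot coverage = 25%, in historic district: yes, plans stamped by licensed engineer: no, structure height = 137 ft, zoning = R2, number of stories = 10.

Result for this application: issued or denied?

Atomic conditions:
  zoning = R1: R2 == R1 is false
  number of stories > 4: 10 > 4 is true
  structure height ≤ 144 ft: 137 ≤ 144 is true
  structure height between 114 ft and 142 ft: 137 in [114, 142] is true
  proposed use = residential: residential == residential is true
  lot coverage > 17%: 25 > 17 is true
  parcel in flood zone: yes → true
  in historic district: yes → true
Combine:
[1.1.1] false OR true = true
[1.1.2] true OR true = true
[1.1] true AND true = true
[1] NOT true = false
[2.1.1.1] true AND true = true
[2.1.1] NOT true = false
[2.1] NOT false = true
[2] NOT true = false
[3] true → true = true
[root] false OR false OR true = true
Overall: true → issued

Issued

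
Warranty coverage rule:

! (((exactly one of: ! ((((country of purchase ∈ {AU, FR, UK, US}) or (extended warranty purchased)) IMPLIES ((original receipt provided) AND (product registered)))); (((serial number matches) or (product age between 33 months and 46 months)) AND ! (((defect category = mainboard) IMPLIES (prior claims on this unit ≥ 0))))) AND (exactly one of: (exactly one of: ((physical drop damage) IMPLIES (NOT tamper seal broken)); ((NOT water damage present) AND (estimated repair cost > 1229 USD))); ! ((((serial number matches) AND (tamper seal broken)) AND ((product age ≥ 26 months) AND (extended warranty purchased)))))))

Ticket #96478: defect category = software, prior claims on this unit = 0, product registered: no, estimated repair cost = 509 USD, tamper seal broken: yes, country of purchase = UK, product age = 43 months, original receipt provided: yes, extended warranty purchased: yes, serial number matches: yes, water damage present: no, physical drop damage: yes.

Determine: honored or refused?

Honored

Atomic conditions:
  country of purchase ∈ {AU, FR, UK, US}: UK is in the set → true
  extended warranty purchased: yes → true
  original receipt provided: yes → true
  product registered: no → false
  serial number matches: yes → true
  product age between 33 months and 46 months: 43 in [33, 46] is true
  defect category = mainboard: software == mainboard is false
  prior claims on this unit ≥ 0: 0 ≥ 0 is true
  physical drop damage: yes → true
  NOT tamper seal broken: yes → false
  NOT water damage present: no → true
  estimated repair cost > 1229 USD: 509 > 1229 is false
  tamper seal broken: yes → true
  product age ≥ 26 months: 43 ≥ 26 is true
Combine:
[1.1.1.1.1] true OR true = true
[1.1.1.1.2] true AND false = false
[1.1.1.1] true → false = false
[1.1.1] NOT false = true
[1.1.2.1] true OR true = true
[1.1.2.2.1] false → true (antecedent false ⇒ implication holds) = true
[1.1.2.2] NOT true = false
[1.1.2] true AND false = false
[1.1] exactly-one(true, false) = true
[1.2.1.1] true → false = false
[1.2.1.2] true AND false = false
[1.2.1] exactly-one(false, false) = false
[1.2.2.1.1] true AND true = true
[1.2.2.1.2] true AND true = true
[1.2.2.1] true AND true = true
[1.2.2] NOT true = false
[1.2] exactly-one(false, false) = false
[1] true AND false = false
[root] NOT false = true
Overall: true → honored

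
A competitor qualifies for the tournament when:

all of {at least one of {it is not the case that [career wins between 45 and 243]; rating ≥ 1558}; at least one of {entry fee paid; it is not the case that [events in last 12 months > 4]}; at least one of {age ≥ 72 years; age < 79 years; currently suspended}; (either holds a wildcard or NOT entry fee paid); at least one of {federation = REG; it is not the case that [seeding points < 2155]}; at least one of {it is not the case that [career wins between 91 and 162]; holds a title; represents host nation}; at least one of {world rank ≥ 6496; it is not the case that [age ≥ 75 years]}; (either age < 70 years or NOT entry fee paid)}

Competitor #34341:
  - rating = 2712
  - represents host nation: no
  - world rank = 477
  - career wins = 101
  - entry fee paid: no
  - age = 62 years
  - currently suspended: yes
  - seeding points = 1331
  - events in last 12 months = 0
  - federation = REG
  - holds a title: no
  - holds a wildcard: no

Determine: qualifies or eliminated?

Atomic conditions:
  career wins between 45 and 243: 101 in [45, 243] is true
  rating ≥ 1558: 2712 ≥ 1558 is true
  entry fee paid: no → false
  events in last 12 months > 4: 0 > 4 is false
  age ≥ 72 years: 62 ≥ 72 is false
  age < 79 years: 62 < 79 is true
  currently suspended: yes → true
  holds a wildcard: no → false
  NOT entry fee paid: no → true
  federation = REG: REG == REG is true
  seeding points < 2155: 1331 < 2155 is true
  career wins between 91 and 162: 101 in [91, 162] is true
  holds a title: no → false
  represents host nation: no → false
  world rank ≥ 6496: 477 ≥ 6496 is false
  age ≥ 75 years: 62 ≥ 75 is false
  age < 70 years: 62 < 70 is true
Combine:
[1.1] NOT true = false
[1] false OR true = true
[2.2] NOT false = true
[2] false OR true = true
[3] false OR true OR true = true
[4] false OR true = true
[5.2] NOT true = false
[5] true OR false = true
[6.1] NOT true = false
[6] false OR false OR false = false
[7.2] NOT false = true
[7] false OR true = true
[8] true OR true = true
[root] true AND true AND true AND true AND true AND false AND true AND true = false
Overall: false → eliminated

Eliminated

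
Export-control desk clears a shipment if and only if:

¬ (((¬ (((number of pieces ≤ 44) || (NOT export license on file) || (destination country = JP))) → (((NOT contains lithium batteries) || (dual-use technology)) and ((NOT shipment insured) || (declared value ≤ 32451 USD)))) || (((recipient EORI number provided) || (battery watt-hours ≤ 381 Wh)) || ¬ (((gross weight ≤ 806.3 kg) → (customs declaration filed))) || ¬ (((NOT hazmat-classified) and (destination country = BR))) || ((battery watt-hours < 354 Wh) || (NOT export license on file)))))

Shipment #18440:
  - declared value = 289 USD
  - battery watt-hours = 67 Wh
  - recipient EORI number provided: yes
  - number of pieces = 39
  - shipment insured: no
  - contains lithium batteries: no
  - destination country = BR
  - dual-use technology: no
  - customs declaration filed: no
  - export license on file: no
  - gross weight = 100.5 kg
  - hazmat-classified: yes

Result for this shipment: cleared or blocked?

Atomic conditions:
  number of pieces ≤ 44: 39 ≤ 44 is true
  NOT export license on file: no → true
  destination country = JP: BR == JP is false
  NOT contains lithium batteries: no → true
  dual-use technology: no → false
  NOT shipment insured: no → true
  declared value ≤ 32451 USD: 289 ≤ 32451 is true
  recipient EORI number provided: yes → true
  battery watt-hours ≤ 381 Wh: 67 ≤ 381 is true
  gross weight ≤ 806.3 kg: 100.5 ≤ 806.3 is true
  customs declaration filed: no → false
  NOT hazmat-classified: yes → false
  destination country = BR: BR == BR is true
  battery watt-hours < 354 Wh: 67 < 354 is true
Combine:
[1.1.1.1] true OR true OR false = true
[1.1.1] NOT true = false
[1.1.2.1] true OR false = true
[1.1.2.2] true OR true = true
[1.1.2] true AND true = true
[1.1] false → true (antecedent false ⇒ implication holds) = true
[1.2.1] true OR true = true
[1.2.2.1] true → false = false
[1.2.2] NOT false = true
[1.2.3.1] false AND true = false
[1.2.3] NOT false = true
[1.2.4] true OR true = true
[1.2] true OR true OR true OR true = true
[1] true OR true = true
[root] NOT true = false
Overall: false → blocked

Blocked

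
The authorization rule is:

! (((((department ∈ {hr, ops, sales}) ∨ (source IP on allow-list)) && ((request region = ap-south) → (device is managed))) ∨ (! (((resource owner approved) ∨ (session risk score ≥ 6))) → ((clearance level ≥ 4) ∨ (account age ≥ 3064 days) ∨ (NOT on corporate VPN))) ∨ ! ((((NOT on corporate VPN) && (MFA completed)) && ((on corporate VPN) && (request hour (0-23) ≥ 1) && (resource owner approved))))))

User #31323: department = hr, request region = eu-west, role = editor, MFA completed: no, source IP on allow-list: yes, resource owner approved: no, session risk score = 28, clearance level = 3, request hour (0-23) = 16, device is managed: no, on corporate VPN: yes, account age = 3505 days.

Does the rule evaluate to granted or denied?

Atomic conditions:
  department ∈ {hr, ops, sales}: hr is in the set → true
  source IP on allow-list: yes → true
  request region = ap-south: eu-west == ap-south is false
  device is managed: no → false
  resource owner approved: no → false
  session risk score ≥ 6: 28 ≥ 6 is true
  clearance level ≥ 4: 3 ≥ 4 is false
  account age ≥ 3064 days: 3505 ≥ 3064 is true
  NOT on corporate VPN: yes → false
  MFA completed: no → false
  on corporate VPN: yes → true
  request hour (0-23) ≥ 1: 16 ≥ 1 is true
Combine:
[1.1.1] true OR true = true
[1.1.2] false → false (antecedent false ⇒ implication holds) = true
[1.1] true AND true = true
[1.2.1.1] false OR true = true
[1.2.1] NOT true = false
[1.2.2] false OR true OR false = true
[1.2] false → true (antecedent false ⇒ implication holds) = true
[1.3.1.1] false AND false = false
[1.3.1.2] true AND true AND false = false
[1.3.1] false AND false = false
[1.3] NOT false = true
[1] true OR true OR true = true
[root] NOT true = false
Overall: false → denied

Denied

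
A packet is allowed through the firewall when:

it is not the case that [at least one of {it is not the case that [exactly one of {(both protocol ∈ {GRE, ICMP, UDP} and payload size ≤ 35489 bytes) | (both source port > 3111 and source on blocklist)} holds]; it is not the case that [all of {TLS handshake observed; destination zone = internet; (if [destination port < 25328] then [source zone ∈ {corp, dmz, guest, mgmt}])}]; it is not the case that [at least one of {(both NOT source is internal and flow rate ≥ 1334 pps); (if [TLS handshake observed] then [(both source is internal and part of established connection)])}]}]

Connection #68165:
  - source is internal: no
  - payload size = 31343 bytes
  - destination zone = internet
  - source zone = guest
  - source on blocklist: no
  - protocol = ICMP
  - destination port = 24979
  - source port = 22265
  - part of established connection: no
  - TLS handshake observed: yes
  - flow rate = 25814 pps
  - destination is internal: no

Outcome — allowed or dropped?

Atomic conditions:
  protocol ∈ {GRE, ICMP, UDP}: ICMP is in the set → true
  payload size ≤ 35489 bytes: 31343 ≤ 35489 is true
  source port > 3111: 22265 > 3111 is true
  source on blocklist: no → false
  TLS handshake observed: yes → true
  destination zone = internet: internet == internet is true
  destination port < 25328: 24979 < 25328 is true
  source zone ∈ {corp, dmz, guest, mgmt}: guest is in the set → true
  NOT source is internal: no → true
  flow rate ≥ 1334 pps: 25814 ≥ 1334 is true
  source is internal: no → false
  part of established connection: no → false
Combine:
[1.1.1.1] true AND true = true
[1.1.1.2] true AND false = false
[1.1.1] exactly-one(true, false) = true
[1.1] NOT true = false
[1.2.1.3] true → true = true
[1.2.1] true AND true AND true = true
[1.2] NOT true = false
[1.3.1.1] true AND true = true
[1.3.1.2.2] false AND false = false
[1.3.1.2] true → false = false
[1.3.1] true OR false = true
[1.3] NOT true = false
[1] false OR false OR false = false
[root] NOT false = true
Overall: true → allowed

Allowed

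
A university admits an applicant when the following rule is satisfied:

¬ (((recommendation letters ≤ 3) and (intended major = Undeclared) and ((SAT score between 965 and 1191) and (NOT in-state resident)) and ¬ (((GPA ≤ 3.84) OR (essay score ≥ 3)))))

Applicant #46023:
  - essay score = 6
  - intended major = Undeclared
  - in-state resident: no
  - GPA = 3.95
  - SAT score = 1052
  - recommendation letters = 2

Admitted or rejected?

Admitted

Atomic conditions:
  recommendation letters ≤ 3: 2 ≤ 3 is true
  intended major = Undeclared: Undeclared == Undeclared is true
  SAT score between 965 and 1191: 1052 in [965, 1191] is true
  NOT in-state resident: no → true
  GPA ≤ 3.84: 3.95 ≤ 3.84 is false
  essay score ≥ 3: 6 ≥ 3 is true
Combine:
[1.3] true AND true = true
[1.4.1] false OR true = true
[1.4] NOT true = false
[1] true AND true AND true AND false = false
[root] NOT false = true
Overall: true → admitted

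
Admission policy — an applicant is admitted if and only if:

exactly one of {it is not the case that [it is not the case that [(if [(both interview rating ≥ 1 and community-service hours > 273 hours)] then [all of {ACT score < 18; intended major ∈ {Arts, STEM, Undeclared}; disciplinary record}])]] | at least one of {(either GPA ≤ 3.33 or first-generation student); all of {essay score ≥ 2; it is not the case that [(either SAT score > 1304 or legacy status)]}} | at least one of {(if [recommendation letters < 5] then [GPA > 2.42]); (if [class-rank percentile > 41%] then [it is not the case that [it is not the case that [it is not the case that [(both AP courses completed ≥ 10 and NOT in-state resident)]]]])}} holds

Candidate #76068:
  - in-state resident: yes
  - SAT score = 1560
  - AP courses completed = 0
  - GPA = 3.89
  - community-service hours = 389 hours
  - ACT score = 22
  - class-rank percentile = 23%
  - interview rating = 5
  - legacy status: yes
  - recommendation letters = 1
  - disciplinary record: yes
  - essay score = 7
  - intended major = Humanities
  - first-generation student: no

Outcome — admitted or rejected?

Admitted

Atomic conditions:
  interview rating ≥ 1: 5 ≥ 1 is true
  community-service hours > 273 hours: 389 > 273 is true
  ACT score < 18: 22 < 18 is false
  intended major ∈ {Arts, STEM, Undeclared}: Humanities is not in the set → false
  disciplinary record: yes → true
  GPA ≤ 3.33: 3.89 ≤ 3.33 is false
  first-generation student: no → false
  essay score ≥ 2: 7 ≥ 2 is true
  SAT score > 1304: 1560 > 1304 is true
  legacy status: yes → true
  recommendation letters < 5: 1 < 5 is true
  GPA > 2.42: 3.89 > 2.42 is true
  class-rank percentile > 41%: 23 > 41 is false
  AP courses completed ≥ 10: 0 ≥ 10 is false
  NOT in-state resident: yes → false
Combine:
[1.1.1.1] true AND true = true
[1.1.1.2] false AND false AND true = false
[1.1.1] true → false = false
[1.1] NOT false = true
[1] NOT true = false
[2.1] false OR false = false
[2.2.2.1] true OR true = true
[2.2.2] NOT true = false
[2.2] true AND false = false
[2] false OR false = false
[3.1] true → true = true
[3.2.2.1.1.1] false AND false = false
[3.2.2.1.1] NOT false = true
[3.2.2.1] NOT true = false
[3.2.2] NOT false = true
[3.2] false → true (antecedent false ⇒ implication holds) = true
[3] true OR true = true
[root] exactly-one(false, false, true) = true
Overall: true → admitted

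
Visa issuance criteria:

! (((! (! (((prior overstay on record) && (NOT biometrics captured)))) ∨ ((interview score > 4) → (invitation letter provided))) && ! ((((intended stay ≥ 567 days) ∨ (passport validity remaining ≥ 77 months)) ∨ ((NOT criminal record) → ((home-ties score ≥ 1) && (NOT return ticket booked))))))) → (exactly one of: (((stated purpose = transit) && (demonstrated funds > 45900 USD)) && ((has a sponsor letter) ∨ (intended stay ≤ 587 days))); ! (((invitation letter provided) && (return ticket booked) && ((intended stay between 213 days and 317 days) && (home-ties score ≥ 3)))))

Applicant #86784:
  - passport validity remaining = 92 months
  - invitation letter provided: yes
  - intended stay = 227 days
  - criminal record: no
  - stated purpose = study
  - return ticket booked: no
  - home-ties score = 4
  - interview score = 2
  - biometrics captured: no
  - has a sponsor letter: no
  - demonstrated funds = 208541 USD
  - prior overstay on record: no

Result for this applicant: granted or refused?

Granted

Atomic conditions:
  prior overstay on record: no → false
  NOT biometrics captured: no → true
  interview score > 4: 2 > 4 is false
  invitation letter provided: yes → true
  intended stay ≥ 567 days: 227 ≥ 567 is false
  passport validity remaining ≥ 77 months: 92 ≥ 77 is true
  NOT criminal record: no → true
  home-ties score ≥ 1: 4 ≥ 1 is true
  NOT return ticket booked: no → true
  stated purpose = transit: study == transit is false
  demonstrated funds > 45900 USD: 208541 > 45900 is true
  has a sponsor letter: no → false
  intended stay ≤ 587 days: 227 ≤ 587 is true
  return ticket booked: no → false
  intended stay between 213 days and 317 days: 227 in [213, 317] is true
  home-ties score ≥ 3: 4 ≥ 3 is true
Combine:
[1.1.1.1.1.1] false AND true = false
[1.1.1.1.1] NOT false = true
[1.1.1.1] NOT true = false
[1.1.1.2] false → true (antecedent false ⇒ implication holds) = true
[1.1.1] false OR true = true
[1.1.2.1.1] false OR true = true
[1.1.2.1.2.2] true AND true = true
[1.1.2.1.2] true → true = true
[1.1.2.1] true OR true = true
[1.1.2] NOT true = false
[1.1] true AND false = false
[1] NOT false = true
[2.1.1] false AND true = false
[2.1.2] false OR true = true
[2.1] false AND true = false
[2.2.1.3] true AND true = true
[2.2.1] true AND false AND true = false
[2.2] NOT false = true
[2] exactly-one(false, true) = true
[root] true → true = true
Overall: true → granted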